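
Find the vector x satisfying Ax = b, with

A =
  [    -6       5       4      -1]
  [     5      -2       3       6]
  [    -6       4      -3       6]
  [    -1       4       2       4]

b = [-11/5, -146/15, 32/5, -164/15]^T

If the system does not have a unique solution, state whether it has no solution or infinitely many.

x_1 = -8/3, x_2 = -3, x_3 = -4/5, x_4 = 0

Row-reduce the augmented matrix:
R1 ← R1 / (-6).
R2 ← R2 − 5·R1.
R3 ← R3 + 6·R1.
R4 ← R4 + 1·R1.
R2 ← R2 / (13/6).
R1 ← R1 + 5/6·R2.
R3 ← R3 + 1·R2.
R4 ← R4 − 19/6·R2.
R3 ← R3 / (-53/13).
R1 ← R1 − 23/13·R3.
R2 ← R2 − 38/13·R3.
R4 ← R4 + 103/13·R3.
R4 ← R4 / (-1146/53).
R1 ← R1 − 330/53·R4.
R2 ← R2 − 483/53·R4.
R3 ← R3 + 122/53·R4.
Reading off the reduced rows gives x_1 = -8/3, x_2 = -3, x_3 = -4/5, x_4 = 0.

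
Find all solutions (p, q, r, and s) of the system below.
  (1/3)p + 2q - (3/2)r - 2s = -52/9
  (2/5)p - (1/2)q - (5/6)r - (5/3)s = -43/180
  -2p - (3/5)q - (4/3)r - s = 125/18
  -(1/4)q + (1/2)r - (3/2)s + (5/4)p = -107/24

p = -7/3, q = -5/2, r = -4/3, s = 1

Row-reduce the augmented matrix:
R1 ← R1 / (1/3).
R2 ← R2 − 2/5·R1.
R3 ← R3 + 2·R1.
R4 ← R4 − 5/4·R1.
R2 ← R2 / (-29/10).
R1 ← R1 − 6·R2.
R3 ← R3 − 57/5·R2.
R4 ← R4 + 31/4·R2.
R3 ← R3 / (-98/15).
R1 ← R1 + 5/2·R3.
R2 ← R2 + 1/3·R3.
R4 ← R4 − 85/24·R3.
R4 ← R4 / (-98509/68208).
R1 ← R1 + 3475/5684·R4.
R2 ← R2 − 2245/8526·R4.
R3 ← R3 − 4401/2842·R4.
Reading off the reduced rows gives p = -7/3, q = -5/2, r = -4/3, s = 1.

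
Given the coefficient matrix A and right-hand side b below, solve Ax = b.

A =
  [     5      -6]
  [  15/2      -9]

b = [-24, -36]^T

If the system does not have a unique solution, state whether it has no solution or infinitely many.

infinitely many solutions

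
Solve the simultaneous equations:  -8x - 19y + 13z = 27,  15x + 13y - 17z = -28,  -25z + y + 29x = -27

no solution

Row-reduce:
R1 ← R1 / (-8).
R2 ← R2 − 15·R1.
R3 ← R3 − 29·R1.
R2 ← R2 / (-181/8).
R1 ← R1 − 19/8·R2.
R3 ← R3 + 543/8·R2.
Row 3 reduces to 0 = 3, a contradiction. The system is inconsistent.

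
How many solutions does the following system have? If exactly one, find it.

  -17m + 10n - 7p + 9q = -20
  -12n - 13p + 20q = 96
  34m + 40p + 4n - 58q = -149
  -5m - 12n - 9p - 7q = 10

no solution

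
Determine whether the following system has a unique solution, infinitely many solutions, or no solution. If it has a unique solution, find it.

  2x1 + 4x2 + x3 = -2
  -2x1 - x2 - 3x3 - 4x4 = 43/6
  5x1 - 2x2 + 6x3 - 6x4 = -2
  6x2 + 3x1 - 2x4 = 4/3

Row-reduce the augmented matrix:
R1 ← R1 / (2).
R2 ← R2 + 2·R1.
R3 ← R3 − 5·R1.
R4 ← R4 − 3·R1.
R2 ← R2 / (3).
R1 ← R1 − 2·R2.
R3 ← R3 + 12·R2.
R3 ← R3 / (-9/2).
R1 ← R1 − 11/6·R3.
R2 ← R2 + 2/3·R3.
R4 ← R4 + 3/2·R3.
R4 ← R4 / (16/3).
R1 ← R1 + 170/27·R4.
R2 ← R2 − 52/27·R4.
R3 ← R3 − 44/9·R4.
Reading off the reduced rows gives x1 = 1, x2 = -1/2, x3 = -2, x4 = -2/3.

x1 = 1, x2 = -1/2, x3 = -2, x4 = -2/3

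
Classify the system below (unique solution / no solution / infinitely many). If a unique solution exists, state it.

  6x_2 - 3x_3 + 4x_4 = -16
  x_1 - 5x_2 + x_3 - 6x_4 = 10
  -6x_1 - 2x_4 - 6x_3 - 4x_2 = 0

Row-reduce:
Swap R1 and R2.
R3 ← R3 + 6·R1.
R2 ← R2 / (6).
R1 ← R1 + 5·R2.
R3 ← R3 + 34·R2.
R3 ← R3 / (-17).
R1 ← R1 + 3/2·R3.
R2 ← R2 + 1/2·R3.
Rank is 3 with 4 unknowns, leaving x_4 free.

infinitely many solutions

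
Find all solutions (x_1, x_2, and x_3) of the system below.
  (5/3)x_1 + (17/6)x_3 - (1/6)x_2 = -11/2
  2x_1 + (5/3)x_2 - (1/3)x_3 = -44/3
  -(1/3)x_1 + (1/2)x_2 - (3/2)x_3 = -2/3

Row-reduce:
R1 ← R1 / (5/3).
R2 ← R2 − 2·R1.
R3 ← R3 + 1/3·R1.
R2 ← R2 / (28/15).
R1 ← R1 + 1/10·R2.
R3 ← R3 − 7/15·R2.
Row 3 reduces to 0 = 1/4, a contradiction. The system is inconsistent.

no solution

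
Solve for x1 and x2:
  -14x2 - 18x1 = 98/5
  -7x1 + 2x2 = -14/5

x1 = 0, x2 = -7/5

Row-reduce the augmented matrix:
R1 ← R1 / (-18).
R2 ← R2 + 7·R1.
R2 ← R2 / (67/9).
R1 ← R1 − 7/9·R2.
Reading off the reduced rows gives x1 = 0, x2 = -7/5.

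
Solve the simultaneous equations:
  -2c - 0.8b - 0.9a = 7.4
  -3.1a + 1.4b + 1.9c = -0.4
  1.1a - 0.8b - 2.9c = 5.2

a = -2, b = -2, c = -2

Row-reduce the augmented matrix:
R1 ← R1 / (-9/10).
R2 ← R2 + 31/10·R1.
R3 ← R3 − 11/10·R1.
R2 ← R2 / (187/45).
R1 ← R1 − 8/9·R2.
R3 ← R3 + 16/9·R2.
R3 ← R3 / (-2963/1870).
R1 ← R1 − 64/187·R3.
R2 ← R2 − 791/374·R3.
Reading off the reduced rows gives a = -2, b = -2, c = -2.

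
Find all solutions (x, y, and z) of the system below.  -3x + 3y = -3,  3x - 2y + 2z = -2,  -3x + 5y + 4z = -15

no solution

Row-reduce:
R1 ← R1 / (-3).
R2 ← R2 − 3·R1.
R3 ← R3 + 3·R1.
R1 ← R1 + 1·R2.
R3 ← R3 − 2·R2.
Row 3 reduces to 0 = -2, a contradiction. The system is inconsistent.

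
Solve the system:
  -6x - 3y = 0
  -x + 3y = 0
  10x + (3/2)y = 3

Row-reduce:
R1 ← R1 / (-6).
R2 ← R2 + 1·R1.
R3 ← R3 − 10·R1.
R2 ← R2 / (7/2).
R1 ← R1 − 1/2·R2.
R3 ← R3 + 7/2·R2.
Row 3 reduces to 0 = 3, a contradiction. The system is inconsistent.

no solution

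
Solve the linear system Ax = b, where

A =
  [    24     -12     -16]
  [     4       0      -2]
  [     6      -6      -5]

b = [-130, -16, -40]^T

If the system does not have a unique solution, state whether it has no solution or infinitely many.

Row-reduce:
R1 ← R1 / (24).
R2 ← R2 − 4·R1.
R3 ← R3 − 6·R1.
R2 ← R2 / (2).
R1 ← R1 + 1/2·R2.
R3 ← R3 + 3·R2.
Row 3 reduces to 0 = 1, a contradiction. The system is inconsistent.

no solution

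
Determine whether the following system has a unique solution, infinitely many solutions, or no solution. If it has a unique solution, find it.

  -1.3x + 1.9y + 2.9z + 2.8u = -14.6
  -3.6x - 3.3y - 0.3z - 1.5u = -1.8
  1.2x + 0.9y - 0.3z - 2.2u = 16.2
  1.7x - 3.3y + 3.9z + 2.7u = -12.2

x = 2, y = 1, z = 1, u = -6

Row-reduce the augmented matrix:
R1 ← R1 / (-13/10).
R2 ← R2 + 18/5·R1.
R3 ← R3 − 6/5·R1.
R4 ← R4 − 17/10·R1.
R2 ← R2 / (-1113/130).
R1 ← R1 + 19/13·R2.
R3 ← R3 − 69/26·R2.
R4 ← R4 + 53/65·R2.
R3 ← R3 / (-381/1855).
R1 ← R1 + 300/371·R3.
R2 ← R2 − 361/371·R3.
R4 ← R4 − 297/35·R3.
R4 ← R4 / (-60564/635).
R1 ← R1 − 1169/127·R4.
R2 ← R2 + 8143/762·R4.
R3 ← R3 − 9215/762·R4.
Reading off the reduced rows gives x = 2, y = 1, z = 1, u = -6.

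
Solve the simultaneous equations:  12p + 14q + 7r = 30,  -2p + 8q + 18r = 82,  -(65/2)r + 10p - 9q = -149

Row-reduce:
R1 ← R1 / (12).
R2 ← R2 + 2·R1.
R3 ← R3 − 10·R1.
R2 ← R2 / (31/3).
R1 ← R1 − 7/6·R2.
R3 ← R3 + 62/3·R2.
Rank is 2 with 3 unknowns, leaving r free.

infinitely many solutions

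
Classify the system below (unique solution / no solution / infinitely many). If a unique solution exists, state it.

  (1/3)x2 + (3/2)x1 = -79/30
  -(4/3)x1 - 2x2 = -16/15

x1 = -11/5, x2 = 2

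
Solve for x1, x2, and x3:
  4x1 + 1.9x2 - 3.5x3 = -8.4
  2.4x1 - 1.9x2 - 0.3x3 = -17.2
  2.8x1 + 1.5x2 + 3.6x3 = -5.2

x1 = -4, x2 = 4, x3 = 0

Row-reduce the augmented matrix:
R1 ← R1 / (4).
R2 ← R2 − 12/5·R1.
R3 ← R3 − 14/5·R1.
R2 ← R2 / (-76/25).
R1 ← R1 − 19/40·R2.
R3 ← R3 − 17/100·R2.
R3 ← R3 / (9349/1520).
R1 ← R1 + 19/32·R3.
R2 ← R2 + 45/76·R3.
Reading off the reduced rows gives x1 = -4, x2 = 4, x3 = 0.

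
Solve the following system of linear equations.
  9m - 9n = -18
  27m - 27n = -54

infinitely many solutions

Row-reduce:
R1 ← R1 / (9).
R2 ← R2 − 27·R1.
Rank is 1 with 2 unknowns, leaving n free.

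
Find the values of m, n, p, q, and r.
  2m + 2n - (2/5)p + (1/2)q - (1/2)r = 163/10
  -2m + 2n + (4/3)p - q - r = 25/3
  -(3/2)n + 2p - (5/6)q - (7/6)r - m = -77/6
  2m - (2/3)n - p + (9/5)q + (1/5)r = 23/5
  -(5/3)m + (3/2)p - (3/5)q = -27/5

Row-reduce the augmented matrix:
R1 ← R1 / (2).
R2 ← R2 + 2·R1.
R3 ← R3 + 1·R1.
R4 ← R4 − 2·R1.
R5 ← R5 + 5/3·R1.
R2 ← R2 / (4).
R1 ← R1 − 1·R2.
R3 ← R3 + 1/2·R2.
R4 ← R4 + 8/3·R2.
R5 ← R5 − 5/3·R2.
R3 ← R3 / (23/12).
R1 ← R1 + 13/30·R3.
R2 ← R2 − 7/30·R3.
R4 ← R4 − 1/45·R3.
R5 ← R5 − 7/9·R3.
R4 ← R4 / (4033/4140).
R1 ← R1 − 79/345·R4.
R2 ← R2 + 16/345·R4.
R3 ← R3 + 31/92·R4.
R5 ← R5 − 2377/8280·R4.
R5 ← R5 / (3800/4033).
R1 ← R1 + 3459/20165·R5.
R2 ← R2 + 3894/20165·R5.
R3 ← R3 + 3768/4033·R5.
R4 ← R4 + 1165/4033·R5.
Reading off the reduced rows gives m = 0, n = 6, p = -2, q = 4, r = -3.

m = 0, n = 6, p = -2, q = 4, r = -3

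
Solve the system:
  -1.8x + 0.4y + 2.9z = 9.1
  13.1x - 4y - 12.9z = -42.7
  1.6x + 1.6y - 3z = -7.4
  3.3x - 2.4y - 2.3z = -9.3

x = 0, y = 1, z = 3

Row-reduce the augmented matrix:
R1 ← R1 / (-9/5).
R2 ← R2 − 131/10·R1.
R3 ← R3 − 8/5·R1.
R4 ← R4 − 33/10·R1.
R2 ← R2 / (-49/45).
R1 ← R1 + 2/9·R2.
R3 ← R3 − 88/45·R2.
R4 ← R4 + 5/3·R2.
R3 ← R3 / (501/35).
R1 ← R1 + 23/7·R3.
R2 ← R2 + 211/28·R3.
R4 ← R4 + 334/35·R3.
R4 reduces to 0 = 0, so the extra equation is consistent.
Reading off the reduced rows gives x = 0, y = 1, z = 3.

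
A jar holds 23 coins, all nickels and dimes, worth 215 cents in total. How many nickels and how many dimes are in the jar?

Let n = nickels, d = dimes.
  n + d = 23
  10d + 5n = 215
From equation 1: n = 23 − d.
Substitute into equation 2 and solve: d = 20.
Then n = 3.

nickels: 3, dimes: 20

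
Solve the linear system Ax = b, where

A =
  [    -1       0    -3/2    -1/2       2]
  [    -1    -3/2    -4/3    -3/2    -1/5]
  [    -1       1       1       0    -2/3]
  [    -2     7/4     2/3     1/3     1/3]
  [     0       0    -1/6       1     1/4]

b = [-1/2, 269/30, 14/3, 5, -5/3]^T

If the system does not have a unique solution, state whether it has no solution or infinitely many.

Row-reduce the augmented matrix:
R1 ← R1 / (-1).
R2 ← R2 + 1·R1.
R3 ← R3 + 1·R1.
R4 ← R4 + 2·R1.
R2 ← R2 / (-3/2).
R3 ← R3 − 1·R2.
R4 ← R4 − 7/4·R2.
R3 ← R3 / (47/18).
R1 ← R1 − 3/2·R3.
R2 ← R2 + 1/9·R3.
R4 ← R4 − 139/36·R3.
R5 ← R5 + 1/6·R3.
R4 ← R4 / (233/564).
R1 ← R1 − 28/47·R4.
R2 ← R2 − 31/47·R4.
R3 ← R3 + 3/47·R4.
R5 ← R5 − 93/94·R4.
R5 ← R5 / (1289/4660).
R1 ← R1 − 128/233·R5.
R2 ← R2 − 5188/3495·R5.
R3 ← R3 + 1866/1165·R5.
R4 ← R4 + 342/1165·R5.
Reading off the reduced rows gives x_1 = -4, x_2 = 0, x_3 = -2, x_4 = -1, x_5 = -4.

x_1 = -4, x_2 = 0, x_3 = -2, x_4 = -1, x_5 = -4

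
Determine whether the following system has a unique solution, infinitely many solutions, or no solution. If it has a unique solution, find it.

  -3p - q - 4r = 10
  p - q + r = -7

infinitely many solutions

Row-reduce:
R1 ← R1 / (-3).
R2 ← R2 − 1·R1.
R2 ← R2 / (-4/3).
R1 ← R1 − 1/3·R2.
Rank is 2 with 3 unknowns, leaving r free.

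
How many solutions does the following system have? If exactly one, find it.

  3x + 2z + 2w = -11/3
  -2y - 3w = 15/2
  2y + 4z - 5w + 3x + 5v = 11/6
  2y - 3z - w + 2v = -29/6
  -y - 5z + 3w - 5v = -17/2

x = -4/3, y = -3, z = 2/3, w = -1/2, v = 4/3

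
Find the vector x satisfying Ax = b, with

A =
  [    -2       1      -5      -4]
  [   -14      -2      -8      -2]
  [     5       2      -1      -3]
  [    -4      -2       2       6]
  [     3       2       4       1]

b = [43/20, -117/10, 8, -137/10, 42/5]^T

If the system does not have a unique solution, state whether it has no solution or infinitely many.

Row-reduce the augmented matrix:
R1 ← R1 / (-2).
R2 ← R2 + 14·R1.
R3 ← R3 − 5·R1.
R4 ← R4 + 4·R1.
R5 ← R5 − 3·R1.
R2 ← R2 / (-9).
R1 ← R1 + 1/2·R2.
R3 ← R3 − 9/2·R2.
R4 ← R4 + 4·R2.
R5 ← R5 − 7/2·R2.
Swap R3 and R5.
R3 ← R3 / (7).
R1 ← R1 − 1·R3.
R2 ← R2 + 3·R3.
R4 ← R4 / (22/9).
R1 ← R1 + 11/63·R4.
R2 ← R2 + 44/63·R4.
R3 ← R3 − 46/63·R4.
R5 reduces to 0 = 0, so the extra equation is consistent.
Reading off the reduced rows gives x_1 = -1/5, x_2 = 7/4, x_3 = 2, x_4 = -5/2.

x_1 = -1/5, x_2 = 7/4, x_3 = 2, x_4 = -5/2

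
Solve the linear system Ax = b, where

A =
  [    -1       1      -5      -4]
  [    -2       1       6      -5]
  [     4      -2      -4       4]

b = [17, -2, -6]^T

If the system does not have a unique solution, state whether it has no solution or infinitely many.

infinitely many solutions

Row-reduce:
R1 ← R1 / (-1).
R2 ← R2 + 2·R1.
R3 ← R3 − 4·R1.
R2 ← R2 / (-1).
R1 ← R1 + 1·R2.
R3 ← R3 − 2·R2.
R3 ← R3 / (8).
R1 ← R1 + 11·R3.
R2 ← R2 + 16·R3.
Rank is 3 with 4 unknowns, leaving x_4 free.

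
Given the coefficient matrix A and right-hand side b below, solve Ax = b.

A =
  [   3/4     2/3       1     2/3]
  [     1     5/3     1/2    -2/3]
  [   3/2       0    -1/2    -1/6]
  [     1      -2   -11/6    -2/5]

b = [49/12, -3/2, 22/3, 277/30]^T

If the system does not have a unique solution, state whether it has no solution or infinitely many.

x_1 = 5, x_2 = -2, x_3 = -1, x_4 = 4

Row-reduce the augmented matrix:
R1 ← R1 / (3/4).
R2 ← R2 − 1·R1.
R3 ← R3 − 3/2·R1.
R4 ← R4 − 1·R1.
R2 ← R2 / (7/9).
R1 ← R1 − 8/9·R2.
R3 ← R3 + 4/3·R2.
R4 ← R4 + 26/9·R2.
R3 ← R3 / (-55/14).
R1 ← R1 − 16/7·R3.
R2 ← R2 + 15/14·R3.
R4 ← R4 + 263/42·R3.
R4 ← R4 / (-421/990).
R1 ← R1 − 8/33·R4.
R2 ← R2 + 19/22·R4.
R3 ← R3 − 35/33·R4.
Reading off the reduced rows gives x_1 = 5, x_2 = -2, x_3 = -1, x_4 = 4.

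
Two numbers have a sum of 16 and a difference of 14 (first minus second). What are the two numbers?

Let x = first number, y = second number.
  x + y = 16
  x - y = 14
From equation 1: x = 16 − y.
Substitute into equation 2 and solve: y = 1.
Then x = 15.

first number: 15, second number: 1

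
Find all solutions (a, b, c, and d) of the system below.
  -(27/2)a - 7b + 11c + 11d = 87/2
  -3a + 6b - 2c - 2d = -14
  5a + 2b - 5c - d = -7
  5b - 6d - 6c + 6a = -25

no solution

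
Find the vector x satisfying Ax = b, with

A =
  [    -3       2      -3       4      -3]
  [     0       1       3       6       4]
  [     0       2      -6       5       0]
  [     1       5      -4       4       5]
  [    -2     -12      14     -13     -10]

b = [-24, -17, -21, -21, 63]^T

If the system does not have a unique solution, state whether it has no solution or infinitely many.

Row-reduce:
R1 ← R1 / (-3).
R4 ← R4 − 1·R1.
R5 ← R5 + 2·R1.
R1 ← R1 + 2/3·R2.
R3 ← R3 − 2·R2.
R4 ← R4 − 17/3·R2.
R5 ← R5 + 40/3·R2.
R3 ← R3 / (-12).
R1 ← R1 − 3·R3.
R2 ← R2 − 3·R3.
R4 ← R4 + 22·R3.
R5 ← R5 − 56·R3.
R4 ← R4 / (-95/6).
R1 ← R1 − 11/12·R4.
R2 ← R2 − 17/4·R4.
R3 ← R3 − 7/12·R4.
R5 ← R5 − 95/3·R4.
Rank is 4 with 5 unknowns, leaving x_5 free.

infinitely many solutions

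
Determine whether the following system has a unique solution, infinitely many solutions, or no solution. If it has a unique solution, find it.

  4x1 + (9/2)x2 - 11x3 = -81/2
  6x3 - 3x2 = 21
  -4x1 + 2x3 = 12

Row-reduce:
R1 ← R1 / (4).
R3 ← R3 + 4·R1.
R2 ← R2 / (-3).
R1 ← R1 − 9/8·R2.
R3 ← R3 − 9/2·R2.
Row 3 reduces to 0 = 3, a contradiction. The system is inconsistent.

no solution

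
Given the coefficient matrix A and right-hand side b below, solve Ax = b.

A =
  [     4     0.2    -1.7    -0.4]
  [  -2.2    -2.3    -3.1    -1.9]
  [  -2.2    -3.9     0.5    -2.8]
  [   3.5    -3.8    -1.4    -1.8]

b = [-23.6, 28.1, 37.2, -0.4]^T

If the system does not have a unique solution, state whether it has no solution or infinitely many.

x_1 = -6, x_2 = -4, x_3 = 0, x_4 = -3

Row-reduce the augmented matrix:
R1 ← R1 / (4).
R2 ← R2 + 11/5·R1.
R3 ← R3 + 11/5·R1.
R4 ← R4 − 7/2·R1.
R2 ← R2 / (-219/100).
R1 ← R1 − 1/20·R2.
R3 ← R3 + 379/100·R2.
R4 ← R4 + 159/40·R2.
R3 ← R3 / (478/73).
R1 ← R1 + 151/292·R3.
R2 ← R2 − 269/146·R3.
R4 ← R4 − 21641/2920·R3.
R4 ← R4 / (954203/573600).
R1 ← R1 + 5573/57360·R4.
R2 ← R2 − 7509/9560·R4.
R3 ← R3 − 1421/14340·R4.
Reading off the reduced rows gives x_1 = -6, x_2 = -4, x_3 = 0, x_4 = -3.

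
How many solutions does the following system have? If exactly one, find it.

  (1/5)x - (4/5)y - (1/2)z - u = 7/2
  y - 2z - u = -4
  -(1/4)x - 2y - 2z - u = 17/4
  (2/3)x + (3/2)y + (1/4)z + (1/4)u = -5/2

Row-reduce the augmented matrix:
R1 ← R1 / (1/5).
R3 ← R3 + 1/4·R1.
R4 ← R4 − 2/3·R1.
R1 ← R1 + 4·R2.
R3 ← R3 + 3·R2.
R4 ← R4 − 25/6·R2.
R3 ← R3 / (-69/8).
R1 ← R1 + 21/2·R3.
R2 ← R2 + 2·R3.
R4 ← R4 − 41/4·R3.
R4 ← R4 / (139/92).
R1 ← R1 + 60/23·R4.
R2 ← R2 − 5/23·R4.
R3 ← R3 − 14/23·R4.
Reading off the reduced rows gives x = 3, y = -3, z = 1, u = -1.

x = 3, y = -3, z = 1, u = -1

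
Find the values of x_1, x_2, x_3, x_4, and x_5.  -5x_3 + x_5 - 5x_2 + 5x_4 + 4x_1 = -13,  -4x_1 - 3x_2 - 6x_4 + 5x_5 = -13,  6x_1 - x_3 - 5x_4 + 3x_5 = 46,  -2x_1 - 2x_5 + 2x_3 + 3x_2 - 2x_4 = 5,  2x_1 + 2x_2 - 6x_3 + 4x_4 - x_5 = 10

x_1 = 5, x_2 = 5, x_3 = 0, x_4 = -2, x_5 = 2

Row-reduce the augmented matrix:
R1 ← R1 / (4).
R2 ← R2 + 4·R1.
R3 ← R3 − 6·R1.
R4 ← R4 + 2·R1.
R5 ← R5 − 2·R1.
R2 ← R2 / (-8).
R1 ← R1 + 5/4·R2.
R3 ← R3 − 15/2·R2.
R4 ← R4 − 1/2·R2.
R5 ← R5 − 9/2·R2.
R3 ← R3 / (29/16).
R1 ← R1 + 15/32·R3.
R2 ← R2 − 5/8·R3.
R4 ← R4 + 13/16·R3.
R5 ← R5 + 101/16·R3.
R4 ← R4 / (-162/29).
R1 ← R1 + 60/29·R4.
R2 ← R2 − 138/29·R4.
R3 ← R3 + 215/29·R4.
R5 ← R5 + 1330/29·R4.
R5 ← R5 / (262/27).
R1 ← R1 − 7/18·R5.
R2 ← R2 + 13/9·R5.
R3 ← R3 − 32/27·R5.
R4 ← R4 + 10/27·R5.
Reading off the reduced rows gives x_1 = 5, x_2 = 5, x_3 = 0, x_4 = -2, x_5 = 2.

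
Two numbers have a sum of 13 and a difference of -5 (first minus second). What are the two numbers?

first number: 4, second number: 9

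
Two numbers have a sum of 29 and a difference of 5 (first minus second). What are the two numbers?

first number: 17, second number: 12

Let x = first number, y = second number.
  x + y = 29
  x - y = 5
From equation 1: x = 29 − y.
Substitute into equation 2 and solve: y = 12.
Then x = 17.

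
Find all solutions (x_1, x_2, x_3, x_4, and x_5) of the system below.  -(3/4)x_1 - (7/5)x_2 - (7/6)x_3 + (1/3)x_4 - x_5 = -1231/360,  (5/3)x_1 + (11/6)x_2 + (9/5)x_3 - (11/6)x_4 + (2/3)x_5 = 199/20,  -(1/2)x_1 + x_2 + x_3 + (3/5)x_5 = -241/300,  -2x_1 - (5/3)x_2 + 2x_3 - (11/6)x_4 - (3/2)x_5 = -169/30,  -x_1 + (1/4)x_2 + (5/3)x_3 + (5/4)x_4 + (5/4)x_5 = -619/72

Row-reduce the augmented matrix:
R1 ← R1 / (-3/4).
R2 ← R2 − 5/3·R1.
R3 ← R3 + 1/2·R1.
R4 ← R4 + 2·R1.
R5 ← R5 + 1·R1.
R2 ← R2 / (-23/18).
R1 ← R1 − 28/15·R2.
R3 ← R3 − 29/15·R2.
R4 ← R4 − 31/15·R2.
R5 ← R5 − 127/60·R2.
R3 ← R3 / (998/1725).
R1 ← R1 − 686/1725·R3.
R2 ← R2 − 214/345·R3.
R4 ← R4 − 19816/5175·R3.
R5 ← R5 − 6587/3450·R3.
R4 ← R4 / (7907/998).
R1 ← R1 + 375/499·R4.
R2 ← R2 − 1430/499·R4.
R3 ← R3 + 3235/998·R4.
R5 ← R5 − 31045/5988·R4.
R5 ← R5 / (-328967/1423260).
R1 ← R1 − 14328/39535·R5.
R2 ← R2 − 6373/23721·R5.
R3 ← R3 − 12158/23721·R5.
R4 ← R4 − 87497/118605·R5.
Reading off the reduced rows gives x_1 = 5/2, x_2 = 5/2, x_3 = -4/3, x_4 = -12/5, x_5 = -6/5.

x_1 = 5/2, x_2 = 5/2, x_3 = -4/3, x_4 = -12/5, x_5 = -6/5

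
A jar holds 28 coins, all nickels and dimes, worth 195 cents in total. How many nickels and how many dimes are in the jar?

Let n = nickels, d = dimes.
  n + d = 28
  5n + 10d = 195
From equation 1: n = 28 − d.
Substitute into equation 2 and solve: d = 11.
Then n = 17.

nickels: 17, dimes: 11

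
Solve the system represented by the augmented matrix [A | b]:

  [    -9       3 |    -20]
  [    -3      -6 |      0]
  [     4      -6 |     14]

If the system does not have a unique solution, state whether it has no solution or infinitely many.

Row-reduce:
R1 ← R1 / (-9).
R2 ← R2 + 3·R1.
R3 ← R3 − 4·R1.
R2 ← R2 / (-7).
R1 ← R1 + 1/3·R2.
R3 ← R3 + 14/3·R2.
Row 3 reduces to 0 = 2/3, a contradiction. The system is inconsistent.

no solution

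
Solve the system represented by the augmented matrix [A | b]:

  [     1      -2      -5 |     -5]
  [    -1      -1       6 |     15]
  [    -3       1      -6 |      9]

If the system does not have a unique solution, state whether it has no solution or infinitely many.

Row-reduce the augmented matrix:
R2 ← R2 + 1·R1.
R3 ← R3 + 3·R1.
R2 ← R2 / (-3).
R1 ← R1 + 2·R2.
R3 ← R3 + 5·R2.
R3 ← R3 / (-68/3).
R1 ← R1 + 17/3·R3.
R2 ← R2 + 1/3·R3.
Reading off the reduced rows gives x_1 = -6, x_2 = -3, x_3 = 1.

x_1 = -6, x_2 = -3, x_3 = 1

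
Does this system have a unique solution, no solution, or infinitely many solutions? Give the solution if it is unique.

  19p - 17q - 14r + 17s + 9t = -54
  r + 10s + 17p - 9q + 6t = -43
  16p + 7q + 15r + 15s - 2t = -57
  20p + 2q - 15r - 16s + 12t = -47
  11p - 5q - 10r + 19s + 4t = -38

p = -4, q = 0, r = 1, s = 0, t = 4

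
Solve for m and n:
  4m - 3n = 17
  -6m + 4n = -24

Row-reduce the augmented matrix:
R1 ← R1 / (4).
R2 ← R2 + 6·R1.
R2 ← R2 / (-1/2).
R1 ← R1 + 3/4·R2.
Reading off the reduced rows gives m = 2, n = -3.

m = 2, n = -3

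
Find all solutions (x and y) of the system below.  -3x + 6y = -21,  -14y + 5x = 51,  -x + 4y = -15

Row-reduce the augmented matrix:
R1 ← R1 / (-3).
R2 ← R2 − 5·R1.
R3 ← R3 + 1·R1.
R2 ← R2 / (-4).
R1 ← R1 + 2·R2.
R3 ← R3 − 2·R2.
R3 reduces to 0 = 0, so the extra equation is consistent.
Reading off the reduced rows gives x = -1, y = -4.

x = -1, y = -4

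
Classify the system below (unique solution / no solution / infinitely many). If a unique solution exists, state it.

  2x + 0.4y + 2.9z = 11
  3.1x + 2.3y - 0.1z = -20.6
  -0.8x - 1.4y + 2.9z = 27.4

x = -2, y = -6, z = 6

Row-reduce the augmented matrix:
R1 ← R1 / (2).
R2 ← R2 − 31/10·R1.
R3 ← R3 + 4/5·R1.
R2 ← R2 / (42/25).
R1 ← R1 − 1/5·R2.
R3 ← R3 + 31/25·R2.
R3 ← R3 / (1123/1680).
R1 ← R1 − 671/336·R3.
R2 ← R2 + 919/336·R3.
Reading off the reduced rows gives x = -2, y = -6, z = 6.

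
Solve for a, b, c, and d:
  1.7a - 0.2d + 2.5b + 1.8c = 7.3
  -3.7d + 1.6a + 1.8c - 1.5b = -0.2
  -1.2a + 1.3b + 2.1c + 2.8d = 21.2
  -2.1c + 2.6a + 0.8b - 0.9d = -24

a = -5, b = 2, c = 6, d = 0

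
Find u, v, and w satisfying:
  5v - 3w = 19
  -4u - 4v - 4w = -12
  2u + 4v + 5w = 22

Row-reduce the augmented matrix:
Swap R1 and R2.
R1 ← R1 / (-4).
R3 ← R3 − 2·R1.
R2 ← R2 / (5).
R1 ← R1 − 1·R2.
R3 ← R3 − 2·R2.
R3 ← R3 / (21/5).
R1 ← R1 − 8/5·R3.
R2 ← R2 + 3/5·R3.
Reading off the reduced rows gives u = -4, v = 5, w = 2.

u = -4, v = 5, w = 2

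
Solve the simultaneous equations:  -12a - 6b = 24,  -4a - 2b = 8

Row-reduce:
R1 ← R1 / (-12).
R2 ← R2 + 4·R1.
Rank is 1 with 2 unknowns, leaving b free.

infinitely many solutions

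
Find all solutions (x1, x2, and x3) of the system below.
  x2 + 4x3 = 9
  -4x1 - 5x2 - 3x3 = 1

Row-reduce:
Swap R1 and R2.
R1 ← R1 / (-4).
R1 ← R1 − 5/4·R2.
Rank is 2 with 3 unknowns, leaving x3 free.

infinitely many solutions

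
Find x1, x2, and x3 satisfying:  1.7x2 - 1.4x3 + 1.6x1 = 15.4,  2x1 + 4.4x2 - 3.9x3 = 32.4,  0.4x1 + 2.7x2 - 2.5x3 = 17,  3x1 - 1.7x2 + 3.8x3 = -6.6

Row-reduce the augmented matrix:
R1 ← R1 / (8/5).
R2 ← R2 − 2·R1.
R3 ← R3 − 2/5·R1.
R4 ← R4 − 3·R1.
R2 ← R2 / (91/40).
R1 ← R1 − 17/16·R2.
R3 ← R3 − 91/40·R2.
R4 ← R4 + 391/80·R2.
Swap R3 and R4.
R3 ← R3 / (3287/1820).
R1 ← R1 − 47/364·R3.
R2 ← R2 + 86/91·R3.
R4 reduces to 0 = 0, so the extra equation is consistent.
Reading off the reduced rows gives x1 = 4, x2 = 2, x3 = -4.

x1 = 4, x2 = 2, x3 = -4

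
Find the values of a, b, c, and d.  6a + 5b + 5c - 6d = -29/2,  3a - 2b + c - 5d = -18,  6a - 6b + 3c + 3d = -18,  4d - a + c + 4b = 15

a = 0, b = 5/2, c = -3, d = 2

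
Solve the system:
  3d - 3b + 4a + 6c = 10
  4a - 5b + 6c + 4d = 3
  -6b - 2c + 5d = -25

infinitely many solutions

Row-reduce:
R1 ← R1 / (4).
R2 ← R2 − 4·R1.
R2 ← R2 / (-2).
R1 ← R1 + 3/4·R2.
R3 ← R3 + 6·R2.
R3 ← R3 / (-2).
R1 ← R1 − 3/2·R3.
Rank is 3 with 4 unknowns, leaving d free.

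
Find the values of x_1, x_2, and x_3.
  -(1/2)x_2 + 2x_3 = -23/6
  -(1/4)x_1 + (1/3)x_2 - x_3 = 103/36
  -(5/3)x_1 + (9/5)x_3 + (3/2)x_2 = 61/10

x_1 = -3, x_2 = 7/3, x_3 = -4/3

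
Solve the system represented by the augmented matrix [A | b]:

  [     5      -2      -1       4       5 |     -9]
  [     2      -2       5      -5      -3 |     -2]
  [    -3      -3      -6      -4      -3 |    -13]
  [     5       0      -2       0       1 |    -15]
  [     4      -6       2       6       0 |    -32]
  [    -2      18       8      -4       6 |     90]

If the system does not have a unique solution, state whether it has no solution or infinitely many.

x_1 = -3, x_2 = 2, x_3 = 2, x_4 = -2, x_5 = 4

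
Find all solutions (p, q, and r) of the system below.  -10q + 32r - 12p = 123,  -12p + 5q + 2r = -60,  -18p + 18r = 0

no solution

Row-reduce:
R1 ← R1 / (-12).
R2 ← R2 + 12·R1.
R3 ← R3 + 18·R1.
R2 ← R2 / (15).
R1 ← R1 − 5/6·R2.
R3 ← R3 − 15·R2.
Row 3 reduces to 0 = -3/2, a contradiction. The system is inconsistent.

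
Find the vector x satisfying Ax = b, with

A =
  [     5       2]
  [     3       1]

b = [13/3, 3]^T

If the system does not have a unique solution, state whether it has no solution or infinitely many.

x_1 = 5/3, x_2 = -2

From equation 2: x_2 = 3 − 3·x_1.
Substitute into equation 1 and solve: x_1 = 5/3.
Then x_2 = -2.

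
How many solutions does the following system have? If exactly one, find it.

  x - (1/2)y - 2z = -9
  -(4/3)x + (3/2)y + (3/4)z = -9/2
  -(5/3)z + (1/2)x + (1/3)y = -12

x = 0, y = -6, z = 6

Row-reduce the augmented matrix:
R2 ← R2 + 4/3·R1.
R3 ← R3 − 1/2·R1.
R2 ← R2 / (5/6).
R1 ← R1 + 1/2·R2.
R3 ← R3 − 7/12·R2.
R3 ← R3 / (27/40).
R1 ← R1 + 63/20·R3.
R2 ← R2 + 23/10·R3.
Reading off the reduced rows gives x = 0, y = -6, z = 6.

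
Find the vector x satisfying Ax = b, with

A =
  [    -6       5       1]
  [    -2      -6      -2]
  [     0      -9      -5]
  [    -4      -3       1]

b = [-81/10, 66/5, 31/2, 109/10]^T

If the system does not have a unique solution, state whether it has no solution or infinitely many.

x_1 = -1/2, x_2 = -5/2, x_3 = 7/5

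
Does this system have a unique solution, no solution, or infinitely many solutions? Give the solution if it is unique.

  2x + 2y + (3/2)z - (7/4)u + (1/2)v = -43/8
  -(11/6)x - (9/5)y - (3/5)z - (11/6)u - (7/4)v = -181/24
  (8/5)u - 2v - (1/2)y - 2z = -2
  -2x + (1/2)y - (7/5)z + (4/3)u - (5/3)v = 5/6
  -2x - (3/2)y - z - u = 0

x = -5/4, y = 0, z = 0, u = 5/2, v = 3

Row-reduce the augmented matrix:
R1 ← R1 / (2).
R2 ← R2 + 11/6·R1.
R4 ← R4 + 2·R1.
R5 ← R5 + 2·R1.
R2 ← R2 / (1/30).
R1 ← R1 − 1·R2.
R3 ← R3 + 1/2·R2.
R4 ← R4 − 5/2·R2.
R5 ← R5 − 1/2·R2.
R3 ← R3 / (77/8).
R1 ← R1 + 45/2·R3.
R2 ← R2 − 93/4·R3.
R4 ← R4 + 2321/40·R3.
R5 ← R5 + 89/8·R3.
R4 ← R4 / (-6571/150).
R1 ← R1 + 160/11·R4.
R2 ← R2 − 966/55·R4.
R3 ← R3 + 571/110·R4.
R5 ← R5 + 983/110·R4.
R5 ← R5 / (977411/505967).
R1 ← R1 − 40781/1011934·R5.
R2 ← R2 + 206860/505967·R5.
R3 ← R3 − 123430/72281·R5.
R4 ← R4 − 34810/45997·R5.
Reading off the reduced rows gives x = -5/4, y = 0, z = 0, u = 5/2, v = 3.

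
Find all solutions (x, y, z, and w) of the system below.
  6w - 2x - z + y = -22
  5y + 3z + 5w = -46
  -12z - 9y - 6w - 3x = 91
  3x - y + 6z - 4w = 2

no solution

Row-reduce:
R1 ← R1 / (-2).
R3 ← R3 + 3·R1.
R4 ← R4 − 3·R1.
R2 ← R2 / (5).
R1 ← R1 + 1/2·R2.
R3 ← R3 + 21/2·R2.
R4 ← R4 − 1/2·R2.
R3 ← R3 / (-21/5).
R1 ← R1 − 4/5·R3.
R2 ← R2 − 3/5·R3.
R4 ← R4 − 21/5·R3.
Row 4 reduces to 0 = 1, a contradiction. The system is inconsistent.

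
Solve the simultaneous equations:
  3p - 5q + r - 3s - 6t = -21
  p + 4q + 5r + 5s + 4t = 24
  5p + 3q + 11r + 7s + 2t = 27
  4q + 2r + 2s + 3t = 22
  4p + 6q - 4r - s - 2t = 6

infinitely many solutions

Row-reduce:
R1 ← R1 / (3).
R2 ← R2 − 1·R1.
R3 ← R3 − 5·R1.
R5 ← R5 − 4·R1.
R2 ← R2 / (17/3).
R1 ← R1 + 5/3·R2.
R3 ← R3 − 34/3·R2.
R4 ← R4 − 4·R2.
R5 ← R5 − 38/3·R2.
Swap R3 and R4.
R3 ← R3 / (-22/17).
R1 ← R1 − 29/17·R3.
R2 ← R2 − 14/17·R3.
R5 ← R5 + 268/17·R3.
Swap R4 and R5.
R4 ← R4 / (185/11).
R1 ← R1 + 24/11·R4.
R2 ← R2 + 4/11·R4.
R3 ← R3 − 19/11·R4.
Rank is 4 with 5 unknowns, leaving t free.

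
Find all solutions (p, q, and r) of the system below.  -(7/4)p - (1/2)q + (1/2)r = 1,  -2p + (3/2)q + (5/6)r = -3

infinitely many solutions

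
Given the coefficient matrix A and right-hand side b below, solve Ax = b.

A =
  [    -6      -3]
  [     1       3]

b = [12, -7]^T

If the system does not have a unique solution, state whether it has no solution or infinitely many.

Row-reduce the augmented matrix:
R1 ← R1 / (-6).
R2 ← R2 − 1·R1.
R2 ← R2 / (5/2).
R1 ← R1 − 1/2·R2.
Reading off the reduced rows gives x_1 = -1, x_2 = -2.

x_1 = -1, x_2 = -2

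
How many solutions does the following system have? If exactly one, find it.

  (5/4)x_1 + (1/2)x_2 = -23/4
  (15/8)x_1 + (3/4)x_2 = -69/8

infinitely many solutions

Row-reduce:
R1 ← R1 / (5/4).
R2 ← R2 − 15/8·R1.
Rank is 1 with 2 unknowns, leaving x_2 free.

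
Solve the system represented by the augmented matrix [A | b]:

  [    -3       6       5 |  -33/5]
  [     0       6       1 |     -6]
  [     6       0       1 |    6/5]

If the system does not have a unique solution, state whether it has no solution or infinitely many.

x_1 = 1/5, x_2 = -1, x_3 = 0

Row-reduce the augmented matrix:
R1 ← R1 / (-3).
R3 ← R3 − 6·R1.
R2 ← R2 / (6).
R1 ← R1 + 2·R2.
R3 ← R3 − 12·R2.
R3 ← R3 / (9).
R1 ← R1 + 4/3·R3.
R2 ← R2 − 1/6·R3.
Reading off the reduced rows gives x_1 = 1/5, x_2 = -1, x_3 = 0.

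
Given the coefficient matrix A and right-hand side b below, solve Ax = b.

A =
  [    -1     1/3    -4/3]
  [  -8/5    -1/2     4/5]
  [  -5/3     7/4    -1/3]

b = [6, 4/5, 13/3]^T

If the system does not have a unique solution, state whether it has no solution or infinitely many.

x_1 = -2, x_2 = 0, x_3 = -3

Row-reduce the augmented matrix:
R1 ← R1 / (-1).
R2 ← R2 + 8/5·R1.
R3 ← R3 + 5/3·R1.
R2 ← R2 / (-31/30).
R1 ← R1 + 1/3·R2.
R3 ← R3 − 43/36·R2.
R3 ← R3 / (491/93).
R1 ← R1 − 12/31·R3.
R2 ← R2 + 88/31·R3.
Reading off the reduced rows gives x_1 = -2, x_2 = 0, x_3 = -3.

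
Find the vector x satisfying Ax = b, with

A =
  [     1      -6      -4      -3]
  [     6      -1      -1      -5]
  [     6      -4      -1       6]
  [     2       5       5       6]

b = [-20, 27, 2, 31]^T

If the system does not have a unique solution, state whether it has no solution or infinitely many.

x_1 = 4, x_2 = 1, x_3 = 6, x_4 = -2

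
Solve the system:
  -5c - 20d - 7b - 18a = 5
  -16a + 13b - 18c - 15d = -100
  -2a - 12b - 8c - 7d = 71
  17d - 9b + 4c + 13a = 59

a = 5, b = -5, c = 0, d = -3

Row-reduce the augmented matrix:
R1 ← R1 / (-18).
R2 ← R2 + 16·R1.
R3 ← R3 + 2·R1.
R4 ← R4 − 13·R1.
R2 ← R2 / (173/9).
R1 ← R1 − 7/18·R2.
R3 ← R3 + 101/9·R2.
R4 ← R4 + 253/18·R2.
R3 ← R3 / (-2657/173).
R1 ← R1 − 191/346·R3.
R2 ← R2 + 122/173·R3.
R4 ← R4 + 3295/346·R3.
R4 ← R4 / (34773/5314).
R1 ← R1 − 5003/5314·R4.
R2 ← R2 − 769/2657·R4.
R3 ← R3 − 546/2657·R4.
Reading off the reduced rows gives a = 5, b = -5, c = 0, d = -3.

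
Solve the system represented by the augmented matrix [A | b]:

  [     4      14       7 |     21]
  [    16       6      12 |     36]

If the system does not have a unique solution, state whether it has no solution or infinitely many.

infinitely many solutions

Row-reduce:
R1 ← R1 / (4).
R2 ← R2 − 16·R1.
R2 ← R2 / (-50).
R1 ← R1 − 7/2·R2.
Rank is 2 with 3 unknowns, leaving x_3 free.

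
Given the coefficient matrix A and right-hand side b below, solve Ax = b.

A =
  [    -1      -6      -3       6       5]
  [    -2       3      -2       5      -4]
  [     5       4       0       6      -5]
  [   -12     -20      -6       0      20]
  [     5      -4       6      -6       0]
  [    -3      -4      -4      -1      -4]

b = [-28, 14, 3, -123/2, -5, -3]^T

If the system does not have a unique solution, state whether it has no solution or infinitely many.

no solution

Row-reduce:
R1 ← R1 / (-1).
R2 ← R2 + 2·R1.
R3 ← R3 − 5·R1.
R4 ← R4 + 12·R1.
R5 ← R5 − 5·R1.
R6 ← R6 + 3·R1.
R2 ← R2 / (15).
R1 ← R1 − 6·R2.
R3 ← R3 + 26·R2.
R4 ← R4 − 52·R2.
R5 ← R5 + 34·R2.
R6 ← R6 − 14·R2.
R3 ← R3 / (-121/15).
R1 ← R1 − 7/5·R3.
R2 ← R2 − 4/15·R3.
R4 ← R4 − 242/15·R3.
R5 ← R5 − 1/15·R3.
R6 ← R6 − 19/15·R3.
Swap R4 and R5.
R4 ← R4 / (1008/121).
R1 ← R1 − 114/121·R4.
R2 ← R2 − 39/121·R4.
R3 ← R3 + 358/121·R4.
R6 ← R6 + 1055/121·R4.
Swap R5 and R6.
R5 ← R5 / (-219/16).
R1 ← R1 − 5/8·R5.
R2 ← R2 + 13/16·R5.
R3 ← R3 + 15/8·R5.
R4 ← R4 + 13/16·R5.
Row 6 reduces to 0 = 1/2, a contradiction. The system is inconsistent.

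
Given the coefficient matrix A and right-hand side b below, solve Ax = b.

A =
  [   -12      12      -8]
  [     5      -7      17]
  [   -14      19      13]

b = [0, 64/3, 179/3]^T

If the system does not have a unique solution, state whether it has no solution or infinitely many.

Row-reduce the augmented matrix:
R1 ← R1 / (-12).
R2 ← R2 − 5·R1.
R3 ← R3 + 14·R1.
R2 ← R2 / (-2).
R1 ← R1 + 1·R2.
R3 ← R3 − 5·R2.
R3 ← R3 / (113/2).
R1 ← R1 + 37/6·R3.
R2 ← R2 + 41/6·R3.
Reading off the reduced rows gives x_1 = 5/3, x_2 = 3, x_3 = 2.

x_1 = 5/3, x_2 = 3, x_3 = 2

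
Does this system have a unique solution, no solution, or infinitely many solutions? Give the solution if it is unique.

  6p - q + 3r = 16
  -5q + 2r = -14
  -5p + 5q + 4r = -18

p = 4, q = 2, r = -2

Row-reduce the augmented matrix:
R1 ← R1 / (6).
R3 ← R3 + 5·R1.
R2 ← R2 / (-5).
R1 ← R1 + 1/6·R2.
R3 ← R3 − 25/6·R2.
R3 ← R3 / (49/6).
R1 ← R1 − 13/30·R3.
R2 ← R2 + 2/5·R3.
Reading off the reduced rows gives p = 4, q = 2, r = -2.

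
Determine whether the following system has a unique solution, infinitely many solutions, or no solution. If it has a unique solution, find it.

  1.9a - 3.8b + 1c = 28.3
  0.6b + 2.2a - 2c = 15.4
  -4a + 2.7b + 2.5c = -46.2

a = 5, b = -6, c = -4

Row-reduce the augmented matrix:
R1 ← R1 / (19/10).
R2 ← R2 − 11/5·R1.
R3 ← R3 + 4·R1.
R2 ← R2 / (5).
R1 ← R1 + 2·R2.
R3 ← R3 + 53/10·R2.
R3 ← R3 / (239/190).
R1 ← R1 + 14/19·R3.
R2 ← R2 + 12/19·R3.
Reading off the reduced rows gives a = 5, b = -6, c = -4.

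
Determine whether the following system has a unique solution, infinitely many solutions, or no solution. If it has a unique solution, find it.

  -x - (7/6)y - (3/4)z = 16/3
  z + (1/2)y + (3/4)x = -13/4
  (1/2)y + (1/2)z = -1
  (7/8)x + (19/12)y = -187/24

Row-reduce:
R1 ← R1 / (-1).
R2 ← R2 − 3/4·R1.
R4 ← R4 − 7/8·R1.
R2 ← R2 / (-3/8).
R1 ← R1 − 7/6·R2.
R3 ← R3 − 1/2·R2.
R4 ← R4 − 9/16·R2.
R3 ← R3 / (13/12).
R1 ← R1 − 19/9·R3.
R2 ← R2 + 7/6·R3.
Row 4 reduces to 0 = -2, a contradiction. The system is inconsistent.

no solution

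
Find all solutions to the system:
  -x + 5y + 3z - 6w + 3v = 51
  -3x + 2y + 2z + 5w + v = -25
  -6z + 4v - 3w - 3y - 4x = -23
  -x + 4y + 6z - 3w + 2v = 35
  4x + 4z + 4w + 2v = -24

x = 1, y = 5, z = 1, w = -6, v = -4

Row-reduce the augmented matrix:
R1 ← R1 / (-1).
R2 ← R2 + 3·R1.
R3 ← R3 + 4·R1.
R4 ← R4 + 1·R1.
R5 ← R5 − 4·R1.
R2 ← R2 / (-13).
R1 ← R1 + 5·R2.
R3 ← R3 + 23·R2.
R4 ← R4 + 1·R2.
R5 ← R5 − 20·R2.
R3 ← R3 / (-73/13).
R1 ← R1 + 4/13·R3.
R2 ← R2 − 7/13·R3.
R4 ← R4 − 46/13·R3.
R5 ← R5 − 68/13·R3.
R4 ← R4 / (-816/73).
R1 ← R1 + 129/73·R4.
R2 ← R2 + 267/73·R4.
R3 ← R3 − 256/73·R4.
R5 ← R5 + 216/73·R4.
R5 ← R5 / (13/2).
R1 ← R1 + 13/16·R5.
R2 ← R2 − 1/16·R5.
R4 ← R4 + 5/16·R5.
Reading off the reduced rows gives x = 1, y = 5, z = 1, w = -6, v = -4.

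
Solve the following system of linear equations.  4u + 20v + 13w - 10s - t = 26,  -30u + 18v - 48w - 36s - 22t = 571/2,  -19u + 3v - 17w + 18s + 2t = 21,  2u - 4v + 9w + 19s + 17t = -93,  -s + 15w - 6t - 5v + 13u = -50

no solution

Row-reduce:
R1 ← R1 / (4).
R2 ← R2 + 30·R1.
R3 ← R3 + 19·R1.
R4 ← R4 − 2·R1.
R5 ← R5 − 13·R1.
R2 ← R2 / (168).
R1 ← R1 − 5·R2.
R3 ← R3 − 98·R2.
R4 ← R4 + 14·R2.
R5 ← R5 + 70·R2.
R3 ← R3 / (127/8).
R1 ← R1 − 199/112·R3.
R2 ← R2 − 33/112·R3.
R4 ← R4 − 53/8·R3.
R5 ← R5 + 53/8·R3.
R4 ← R4 / (5/127).
R1 ← R1 + 399/127·R4.
R2 ← R2 + 167/127·R4.
R3 ← R3 − 282/127·R4.
R5 ← R5 + 5/127·R4.
Row 5 reduces to 0 = -1/4, a contradiction. The system is inconsistent.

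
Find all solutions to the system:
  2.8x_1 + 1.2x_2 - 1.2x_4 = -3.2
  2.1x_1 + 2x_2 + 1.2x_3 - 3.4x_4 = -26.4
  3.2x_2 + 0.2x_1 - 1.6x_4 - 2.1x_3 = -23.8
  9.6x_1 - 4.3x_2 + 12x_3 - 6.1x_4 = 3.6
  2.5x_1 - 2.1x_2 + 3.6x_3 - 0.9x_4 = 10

x_1 = 4, x_2 = -6, x_3 = -2, x_4 = 6

Row-reduce the augmented matrix:
R1 ← R1 / (14/5).
R2 ← R2 − 21/10·R1.
R3 ← R3 − 1/5·R1.
R4 ← R4 − 48/5·R1.
R5 ← R5 − 5/2·R1.
R2 ← R2 / (11/10).
R1 ← R1 − 3/7·R2.
R3 ← R3 − 109/35·R2.
R4 ← R4 + 589/70·R2.
R5 ← R5 + 111/35·R2.
R3 ← R3 / (-4233/770).
R1 ← R1 + 36/77·R3.
R2 ← R2 − 12/11·R3.
R4 ← R4 − 8154/385·R3.
R5 ← R5 − 2718/385·R3.
R4 ← R4 / (27/83).
R1 ← R1 − 6/83·R4.
R2 ← R2 + 97/83·R4.
R3 ← R3 + 84/83·R4.
R5 ← R5 − 9/83·R4.
R5 reduces to 0 = 0, so the extra equation is consistent.
Reading off the reduced rows gives x_1 = 4, x_2 = -6, x_3 = -2, x_4 = 6.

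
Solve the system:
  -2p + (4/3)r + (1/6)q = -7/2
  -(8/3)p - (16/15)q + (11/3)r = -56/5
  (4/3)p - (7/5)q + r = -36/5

no solution

Row-reduce:
R1 ← R1 / (-2).
R2 ← R2 + 8/3·R1.
R3 ← R3 − 4/3·R1.
R2 ← R2 / (-58/45).
R1 ← R1 + 1/12·R2.
R3 ← R3 + 58/45·R2.
Row 3 reduces to 0 = -3, a contradiction. The system is inconsistent.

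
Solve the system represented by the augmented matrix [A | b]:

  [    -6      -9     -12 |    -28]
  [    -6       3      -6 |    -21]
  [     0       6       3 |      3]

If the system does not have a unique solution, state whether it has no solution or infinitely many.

no solution

Row-reduce:
R1 ← R1 / (-6).
R2 ← R2 + 6·R1.
R2 ← R2 / (12).
R1 ← R1 − 3/2·R2.
R3 ← R3 − 6·R2.
Row 3 reduces to 0 = -1/2, a contradiction. The system is inconsistent.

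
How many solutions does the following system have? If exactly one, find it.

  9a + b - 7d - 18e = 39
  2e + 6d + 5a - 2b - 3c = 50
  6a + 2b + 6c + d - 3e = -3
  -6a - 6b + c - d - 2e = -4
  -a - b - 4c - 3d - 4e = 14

no solution

Row-reduce:
R1 ← R1 / (9).
R2 ← R2 − 5·R1.
R3 ← R3 − 6·R1.
R4 ← R4 + 6·R1.
R5 ← R5 + 1·R1.
R2 ← R2 / (-23/9).
R1 ← R1 − 1/9·R2.
R3 ← R3 − 4/3·R2.
R4 ← R4 + 16/3·R2.
R5 ← R5 + 8/9·R2.
R3 ← R3 / (102/23).
R1 ← R1 + 3/23·R3.
R2 ← R2 − 27/23·R3.
R4 ← R4 − 167/23·R3.
R5 ← R5 + 68/23·R3.
R4 ← R4 / (-1497/34).
R1 ← R1 + 1/34·R4.
R2 ← R2 + 229/34·R4.
R3 ← R3 − 83/34·R4.
Row 5 reduces to 0 = -1, a contradiction. The system is inconsistent.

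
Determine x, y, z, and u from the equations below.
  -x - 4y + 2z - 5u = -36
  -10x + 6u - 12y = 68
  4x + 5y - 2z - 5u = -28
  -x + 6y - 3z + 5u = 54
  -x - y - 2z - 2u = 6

x = -5, y = 1, z = -6, u = 5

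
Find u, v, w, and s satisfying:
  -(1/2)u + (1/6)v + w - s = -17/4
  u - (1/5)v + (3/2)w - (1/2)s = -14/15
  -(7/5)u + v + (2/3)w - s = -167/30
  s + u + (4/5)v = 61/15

Row-reduce the augmented matrix:
R1 ← R1 / (-1/2).
R2 ← R2 − 1·R1.
R3 ← R3 + 7/5·R1.
R4 ← R4 − 1·R1.
R2 ← R2 / (2/15).
R1 ← R1 + 1/3·R2.
R3 ← R3 − 8/15·R2.
R4 ← R4 − 17/15·R2.
R3 ← R3 / (-242/15).
R1 ← R1 − 27/4·R3.
R2 ← R2 − 105/4·R3.
R4 ← R4 + 111/4·R3.
R4 ← R4 / (-45/968).
R1 ← R1 − 665/968·R4.
R2 ← R2 − 435/968·R4.
R3 ← R3 + 177/242·R4.
Reading off the reduced rows gives u = 8/3, v = 1/2, w = -2, s = 1.

u = 8/3, v = 1/2, w = -2, s = 1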